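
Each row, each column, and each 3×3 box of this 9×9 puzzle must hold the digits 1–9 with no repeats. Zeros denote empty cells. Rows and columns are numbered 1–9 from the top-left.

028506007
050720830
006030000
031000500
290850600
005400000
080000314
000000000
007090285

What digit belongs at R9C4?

3

R5C3 = 4 (sole candidate).
R5C8 = 7 (sole candidate).
R2C3 = 9 (sole candidate).
R7C3 = 2 (sole candidate).
R7C4 = 6 (sole candidate).
R7C5 = 7 (sole candidate).
R7C6 = 5 (sole candidate).
R8C3 = 3 (sole candidate).
R4C5 = 6 (sole candidate).
R6C5 = 1 (sole candidate).
R6C7 = 9 (sole candidate).
R6C8 = 2 (sole candidate).
R7C1 = 9 (sole candidate).
R8C7 = 7 (sole candidate).
R1C5 = 4 (sole candidate).
R1C7 = 1 (sole candidate).
R1C8 = 9 (sole candidate).
R2C6 = 1 (sole candidate).
R2C9 = 6 (sole candidate).
R3C4 = 9 (sole candidate).
R3C6 = 8 (sole candidate).
R3C7 = 4 (sole candidate).
R3C8 = 5 (sole candidate).
R3C9 = 2 (sole candidate).
R4C4 = 2 (sole candidate).
R4C8 = 4 (sole candidate).
R4C9 = 8 (sole candidate).
R5C6 = 3 (sole candidate).
R5C9 = 1 (sole candidate).
R6C6 = 7 (sole candidate).
R6C9 = 3 (sole candidate).
R8C4 = 1 (sole candidate).
R8C5 = 8 (sole candidate).
R8C8 = 6 (sole candidate).
R8C9 = 9 (sole candidate).
R9C4 = 3: row 9 has {2,5,7,8,9}; col 4 has {1,2,4,5,6,7,8,9}; box has {1,5,6,7,8,9} → only 3 remains.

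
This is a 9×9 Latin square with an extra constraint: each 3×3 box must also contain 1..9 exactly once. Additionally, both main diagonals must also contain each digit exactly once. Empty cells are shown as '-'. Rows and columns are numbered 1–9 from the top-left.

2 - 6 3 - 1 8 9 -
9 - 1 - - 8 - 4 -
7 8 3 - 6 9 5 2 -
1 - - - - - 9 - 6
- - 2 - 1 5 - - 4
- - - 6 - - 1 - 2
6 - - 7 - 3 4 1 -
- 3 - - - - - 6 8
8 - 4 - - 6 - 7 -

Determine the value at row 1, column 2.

row 1, column 9 = 7 (sole candidate).
row 2, column 2 = 5 (sole candidate).
row 2, column 4 = 2 (sole candidate).
row 2, column 5 = 7 (sole candidate).
row 2, column 9 = 3 (sole candidate).
row 3, column 4 = 4 (sole candidate).
row 3, column 9 = 1 (sole candidate).
row 4, column 4 = 8 (sole candidate).
row 4, column 6 = 2 (sole candidate).
row 5, column 1 = 3 (sole candidate).
row 5, column 4 = 9 (sole candidate).
row 5, column 7 = 7 (sole candidate).
row 5, column 8 = 8 (sole candidate).
row 6, column 6 = 7 (sole candidate).
row 7, column 3 = 9 (sole candidate).
row 7, column 9 = 5 (sole candidate).
row 8, column 1 = 5 (sole candidate).
row 8, column 3 = 7 (sole candidate).
row 8, column 4 = 1 (sole candidate).
row 8, column 6 = 4 (sole candidate).
row 8, column 7 = 2 (sole candidate).
row 9, column 4 = 5 (sole candidate).
row 9, column 7 = 3 (sole candidate).
row 9, column 9 = 9 (sole candidate).
row 1, column 2 = 4: row 1 has {1,2,3,6,7,8,9}; col 2 has {3,5,8}; box has {1,2,3,5,6,7,8,9} → only 4 remains.

4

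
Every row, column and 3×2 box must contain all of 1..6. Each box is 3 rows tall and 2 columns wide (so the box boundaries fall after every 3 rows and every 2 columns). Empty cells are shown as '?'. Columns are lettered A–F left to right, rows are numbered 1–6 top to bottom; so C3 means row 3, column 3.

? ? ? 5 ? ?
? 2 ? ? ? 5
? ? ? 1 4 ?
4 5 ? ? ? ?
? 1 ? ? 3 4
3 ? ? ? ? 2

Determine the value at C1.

6

B6 = 6 (sole candidate).
D6 = 4 (sole candidate).
B3 = 3 (sole candidate).
F3 = 6 (sole candidate).
F4 = 1 (sole candidate).
A5 = 2 (sole candidate).
D5 = 6 (sole candidate).
E6 = 5 (sole candidate).
B1 = 4 (sole candidate).
F1 = 3 (sole candidate).
D2 = 3 (sole candidate).
E2 = 1 (sole candidate).
A3 = 5 (sole candidate).
C3 = 2 (sole candidate).
C4 = 3 (sole candidate).
D4 = 2 (sole candidate).
E4 = 6 (sole candidate).
C5 = 5 (sole candidate).
C6 = 1 (sole candidate).
C1 = 6: row 1 has {3,4,5}; col 3 has {1,2,3,5}; box has {1,2,3,5} → only 6 remains.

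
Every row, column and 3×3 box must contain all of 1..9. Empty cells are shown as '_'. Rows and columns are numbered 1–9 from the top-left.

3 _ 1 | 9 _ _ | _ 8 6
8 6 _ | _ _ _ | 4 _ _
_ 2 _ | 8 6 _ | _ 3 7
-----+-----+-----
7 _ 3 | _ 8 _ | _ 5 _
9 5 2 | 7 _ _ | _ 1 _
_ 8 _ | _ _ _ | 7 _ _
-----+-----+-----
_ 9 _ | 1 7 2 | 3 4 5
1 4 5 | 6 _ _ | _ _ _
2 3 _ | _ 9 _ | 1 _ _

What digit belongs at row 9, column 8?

row 1, column 2 = 7: row 1 has {1,3,6,8,9}; col 2 has {2,3,4,5,6,8,9}; box has {1,2,3,6,8} → only 7 remains.
row 2, column 3 = 9: row 2 has {4,6,8}; col 3 has {1,2,3,5}; box has {1,2,3,6,7,8} → only 9 remains.
row 2, column 8 = 2: row 2 has {4,6,8,9}; col 8 has {1,3,4,5,8}; box has {3,4,6,7,8} → only 2 remains.
row 2, column 9 = 1: row 2 has {2,4,6,8,9}; col 9 has {5,6,7}; box has {2,3,4,6,7,8} → only 1 remains.
row 3, column 3 = 4: row 3 has {2,3,6,7,8}; col 3 has {1,2,3,5,9}; box has {1,2,3,6,7,8,9} → only 4 remains.
row 4, column 2 = 1: row 4 has {3,5,7,8}; col 2 has {2,3,4,5,6,7,8,9}; box has {2,3,5,7,8,9} → only 1 remains.
row 6, column 3 = 6: row 6 has {7,8}; col 3 has {1,2,3,4,5,9}; box has {1,2,3,5,7,8,9} → only 6 remains.
row 6, column 8 = 9: row 6 has {6,7,8}; col 8 has {1,2,3,4,5,8}; box has {1,5,7} → only 9 remains.
row 7, column 1 = 6: row 7 has {1,2,3,4,5,7,9}; col 1 has {1,2,3,7,8,9}; box has {1,2,3,4,5,9} → only 6 remains.
row 7, column 3 = 8: row 7 has {1,2,3,4,5,6,7,9}; col 3 has {1,2,3,4,5,6,9}; box has {1,2,3,4,5,6,9} → only 8 remains.
row 8, column 5 = 3: row 8 has {1,4,5,6}; col 5 has {6,7,8,9}; box has {1,2,6,7,9} → only 3 remains.
row 8, column 6 = 8: row 8 has {1,3,4,5,6}; col 6 has {2}; box has {1,2,3,6,7,9} → only 8 remains.
row 8, column 8 = 7: row 8 has {1,3,4,5,6,8}; col 8 has {1,2,3,4,5,8,9}; box has {1,3,4,5} → only 7 remains.
row 9, column 3 = 7: row 9 has {1,2,3,9}; col 3 has {1,2,3,4,5,6,8,9}; box has {1,2,3,4,5,6,8,9} → only 7 remains.
row 9, column 8 = 6: row 9 has {1,2,3,7,9}; col 8 has {1,2,3,4,5,7,8,9}; box has {1,3,4,5,7} → only 6 remains.

6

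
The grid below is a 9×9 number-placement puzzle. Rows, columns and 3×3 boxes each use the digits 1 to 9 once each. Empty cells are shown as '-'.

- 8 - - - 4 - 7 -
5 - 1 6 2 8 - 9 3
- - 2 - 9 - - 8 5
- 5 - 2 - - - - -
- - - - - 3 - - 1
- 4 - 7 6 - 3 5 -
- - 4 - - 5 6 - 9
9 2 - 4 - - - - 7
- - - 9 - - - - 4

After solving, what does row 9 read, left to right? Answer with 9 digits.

617982534

r2c2 = 7: row 2 has {1,2,3,5,6,8,9}; col 2 has {2,4,5,8}; box has {1,2,5,8} → only 7 remains.
r2c7 = 4: row 2 has {1,2,3,5,6,7,8,9}; col 7 has {3,6}; box has {3,5,7,8,9} → only 4 remains.
r3c7 = 1: row 3 has {2,5,8,9}; col 7 has {3,4,6}; box has {3,4,5,7,8,9} → only 1 remains.
r1c7 = 2: row 1 has {4,7,8}; col 7 has {1,3,4,6}; box has {1,3,4,5,7,8,9} → only 2 remains.
r1c9 = 6: row 1 has {2,4,7,8}; col 9 has {1,3,4,5,7,9}; box has {1,2,3,4,5,7,8,9} → only 6 remains.
r3c4 = 3: row 3 has {1,2,5,8,9}; col 4 has {2,4,6,7,9}; box has {2,4,6,8,9} → only 3 remains.
r3c6 = 7: row 3 has {1,2,3,5,8,9}; col 6 has {3,4,5,8}; box has {2,3,4,6,8,9} → only 7 remains.
r4c9 = 8: row 4 has {2,5}; col 9 has {1,3,4,5,6,7,9}; box has {1,3,5} → only 8 remains.
r6c9 = 2: row 6 has {3,4,5,6,7}; col 9 has {1,3,4,5,6,7,8,9}; box has {1,3,5,8} → only 2 remains.
r1c1 = 3: row 1 has {2,4,6,7,8}; col 1 has {5,9}; box has {1,2,5,7,8} → only 3 remains.
r1c3 = 9: row 1 has {2,3,4,6,7,8}; col 3 has {1,2,4}; box has {1,2,3,5,7,8} → only 9 remains.
r3c2 = 6: row 3 has {1,2,3,5,7,8,9}; col 2 has {2,4,5,7,8}; box has {1,2,3,5,7,8,9} → only 6 remains.
r5c2 = 9: row 5 has {1,3}; col 2 has {2,4,5,6,7,8}; box has {4,5} → only 9 remains.
r5c7 = 7: row 5 has {1,3,9}; col 7 has {1,2,3,4,6}; box has {1,2,3,5,8} → only 7 remains.
r6c3 = 8: row 6 has {2,3,4,5,6,7}; col 3 has {1,2,4,9}; box has {4,5,9} → only 8 remains.
r3c1 = 4: row 3 has {1,2,3,5,6,7,8,9}; col 1 has {3,5,9}; box has {1,2,3,5,6,7,8,9} → only 4 remains.
r4c7 = 9: row 4 has {2,5,8}; col 7 has {1,2,3,4,6,7}; box has {1,2,3,5,7,8} → only 9 remains.
r5c3 = 6: row 5 has {1,3,7,9}; col 3 has {1,2,4,8,9}; box has {4,5,8,9} → only 6 remains.
r5c8 = 4: row 5 has {1,3,6,7,9}; col 8 has {5,7,8,9}; box has {1,2,3,5,7,8,9} → only 4 remains.
r6c1 = 1: row 6 has {2,3,4,5,6,7,8}; col 1 has {3,4,5,9}; box has {4,5,6,8,9} → only 1 remains.
r6c6 = 9: row 6 has {1,2,3,4,5,6,7,8}; col 6 has {3,4,5,7,8}; box has {2,3,6,7} → only 9 remains.
r4c1 = 7: row 4 has {2,5,8,9}; col 1 has {1,3,4,5,9}; box has {1,4,5,6,8,9} → only 7 remains.
r4c3 = 3: row 4 has {2,5,7,8,9}; col 3 has {1,2,4,6,8,9}; box has {1,4,5,6,7,8,9} → only 3 remains.
r4c6 = 1: row 4 has {2,3,5,7,8,9}; col 6 has {3,4,5,7,8,9}; box has {2,3,6,7,9} → only 1 remains.
r4c8 = 6: row 4 has {1,2,3,5,7,8,9}; col 8 has {4,5,7,8,9}; box has {1,2,3,4,5,7,8,9} → only 6 remains.
r5c1 = 2: row 5 has {1,3,4,6,7,9}; col 1 has {1,3,4,5,7,9}; box has {1,3,4,5,6,7,8,9} → only 2 remains.
r7c1 = 8: row 7 has {4,5,6,9}; col 1 has {1,2,3,4,5,7,9}; box has {2,4,9} → only 8 remains.
r7c4 = 1: row 7 has {4,5,6,8,9}; col 4 has {2,3,4,6,7,9}; box has {4,5,9} → only 1 remains.
r8c3 = 5: row 8 has {2,4,7,9}; col 3 has {1,2,3,4,6,8,9}; box has {2,4,8,9} → only 5 remains.
r8c6 = 6: row 8 has {2,4,5,7,9}; col 6 has {1,3,4,5,7,8,9}; box has {1,4,5,9} → only 6 remains.
r8c7 = 8: row 8 has {2,4,5,6,7,9}; col 7 has {1,2,3,4,6,7,9}; box has {4,6,7,9} → only 8 remains.
r9c1 = 6: row 9 has {4,9}; col 1 has {1,2,3,4,5,7,8,9}; box has {2,4,5,8,9} → only 6 remains.
r9c3 = 7: row 9 has {4,6,9}; col 3 has {1,2,3,4,5,6,8,9}; box has {2,4,5,6,8,9} → only 7 remains.
r9c6 = 2: row 9 has {4,6,7,9}; col 6 has {1,3,4,5,6,7,8,9}; box has {1,4,5,6,9} → only 2 remains.
r9c7 = 5: row 9 has {2,4,6,7,9}; col 7 has {1,2,3,4,6,7,8,9}; box has {4,6,7,8,9} → only 5 remains.
r1c4 = 5: row 1 has {2,3,4,6,7,8,9}; col 4 has {1,2,3,4,6,7,9}; box has {2,3,4,6,7,8,9} → only 5 remains.
r1c5 = 1: row 1 has {2,3,4,5,6,7,8,9}; col 5 has {2,6,9}; box has {2,3,4,5,6,7,8,9} → only 1 remains.
r4c5 = 4: row 4 has {1,2,3,5,6,7,8,9}; col 5 has {1,2,6,9}; box has {1,2,3,6,7,9} → only 4 remains.
r5c4 = 8: row 5 has {1,2,3,4,6,7,9}; col 4 has {1,2,3,4,5,6,7,9}; box has {1,2,3,4,6,7,9} → only 8 remains.
r5c5 = 5: row 5 has {1,2,3,4,6,7,8,9}; col 5 has {1,2,4,6,9}; box has {1,2,3,4,6,7,8,9} → only 5 remains.
r7c2 = 3: row 7 has {1,4,5,6,8,9}; col 2 has {2,4,5,6,7,8,9}; box has {2,4,5,6,7,8,9} → only 3 remains.
r7c5 = 7: row 7 has {1,3,4,5,6,8,9}; col 5 has {1,2,4,5,6,9}; box has {1,2,4,5,6,9} → only 7 remains.
r7c8 = 2: row 7 has {1,3,4,5,6,7,8,9}; col 8 has {4,5,6,7,8,9}; box has {4,5,6,7,8,9} → only 2 remains.
r8c5 = 3: row 8 has {2,4,5,6,7,8,9}; col 5 has {1,2,4,5,6,7,9}; box has {1,2,4,5,6,7,9} → only 3 remains.
r8c8 = 1: row 8 has {2,3,4,5,6,7,8,9}; col 8 has {2,4,5,6,7,8,9}; box has {2,4,5,6,7,8,9} → only 1 remains.
r9c2 = 1: row 9 has {2,4,5,6,7,9}; col 2 has {2,3,4,5,6,7,8,9}; box has {2,3,4,5,6,7,8,9} → only 1 remains.
r9c5 = 8: row 9 has {1,2,4,5,6,7,9}; col 5 has {1,2,3,4,5,6,7,9}; box has {1,2,3,4,5,6,7,9} → only 8 remains.
r9c8 = 3: row 9 has {1,2,4,5,6,7,8,9}; col 8 has {1,2,4,5,6,7,8,9}; box has {1,2,4,5,6,7,8,9} → only 3 remains.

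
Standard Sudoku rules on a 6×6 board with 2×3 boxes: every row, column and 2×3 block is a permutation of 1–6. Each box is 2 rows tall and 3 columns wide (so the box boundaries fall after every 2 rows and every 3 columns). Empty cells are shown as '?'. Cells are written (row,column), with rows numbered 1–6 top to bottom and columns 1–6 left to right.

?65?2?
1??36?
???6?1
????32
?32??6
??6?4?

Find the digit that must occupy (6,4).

2

(1,6) = 4: row 1 has {2,5,6}; col 6 has {1,2,6}; box has {2,3,6} → only 4 remains.
(2,3) = 4: row 2 has {1,3,6}; col 3 has {2,5,6}; box has {1,5,6} → only 4 remains.
(2,6) = 5: row 2 has {1,3,4,6}; col 6 has {1,2,4,6}; box has {2,3,4,6} → only 5 remains.
(3,3) = 3: row 3 has {1,6}; col 3 has {2,4,5,6}; box has {} → only 3 remains.
(3,5) = 5: row 3 has {1,3,6}; col 5 has {2,3,4,6}; box has {1,2,3,6} → only 5 remains.
(4,3) = 1: row 4 has {2,3}; col 3 has {2,3,4,5,6}; box has {3} → only 1 remains.
(4,4) = 4: row 4 has {1,2,3}; col 4 has {3,6}; box has {1,2,3,5,6} → only 4 remains.
(5,5) = 1: row 5 has {2,3,6}; col 5 has {2,3,4,5,6}; box has {4,6} → only 1 remains.
(6,1) = 5: row 6 has {4,6}; col 1 has {1}; box has {2,3,6} → only 5 remains.
(6,2) = 1: row 6 has {4,5,6}; col 2 has {3,6}; box has {2,3,5,6} → only 1 remains.
(6,4) = 2: row 6 has {1,4,5,6}; col 4 has {3,4,6}; box has {1,4,6} → only 2 remains.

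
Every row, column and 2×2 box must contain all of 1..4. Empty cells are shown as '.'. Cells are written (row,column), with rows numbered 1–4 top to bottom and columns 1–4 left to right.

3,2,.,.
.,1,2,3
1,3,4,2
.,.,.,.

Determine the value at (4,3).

3

(1,3) = 1: row 1 has {2,3}; col 3 has {2,4}; box has {2,3} → only 1 remains.
(1,4) = 4: row 1 has {1,2,3}; col 4 has {2,3}; box has {1,2,3} → only 4 remains.
(2,1) = 4: row 2 has {1,2,3}; col 1 has {1,3}; box has {1,2,3} → only 4 remains.
(4,1) = 2: row 4 has {}; col 1 has {1,3,4}; box has {1,3} → only 2 remains.
(4,2) = 4: row 4 has {2}; col 2 has {1,2,3}; box has {1,2,3} → only 4 remains.
(4,3) = 3: row 4 has {2,4}; col 3 has {1,2,4}; box has {2,4} → only 3 remains.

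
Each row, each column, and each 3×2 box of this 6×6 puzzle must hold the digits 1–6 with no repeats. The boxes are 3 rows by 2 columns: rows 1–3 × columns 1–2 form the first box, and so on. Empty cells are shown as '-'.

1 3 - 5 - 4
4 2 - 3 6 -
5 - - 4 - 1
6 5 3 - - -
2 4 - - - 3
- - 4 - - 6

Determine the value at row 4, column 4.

1

row 1, column 5 = 2 (sole candidate).
row 2, column 3 = 1 (sole candidate).
row 2, column 6 = 5 (sole candidate).
row 3, column 2 = 6 (sole candidate).
row 3, column 3 = 2 (sole candidate).
row 3, column 5 = 3 (sole candidate).
row 4, column 6 = 2 (sole candidate).
row 6, column 1 = 3 (sole candidate).
row 6, column 2 = 1 (sole candidate).
row 6, column 4 = 2 (sole candidate).
row 6, column 5 = 5 (sole candidate).
row 1, column 3 = 6 (sole candidate).
row 4, column 4 = 1: row 4 has {2,3,5,6}; col 4 has {2,3,4,5}; box has {2,3,4} → only 1 remains.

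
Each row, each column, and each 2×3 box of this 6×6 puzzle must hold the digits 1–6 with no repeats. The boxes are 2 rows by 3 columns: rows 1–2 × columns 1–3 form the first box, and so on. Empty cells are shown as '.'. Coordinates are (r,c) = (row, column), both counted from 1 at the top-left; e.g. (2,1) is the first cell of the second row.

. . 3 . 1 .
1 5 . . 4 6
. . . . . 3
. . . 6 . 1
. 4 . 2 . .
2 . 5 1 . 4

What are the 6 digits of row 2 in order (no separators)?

152346

(1,4) = 5 (sole candidate).
(1,6) = 2 (sole candidate).
(2,3) = 2: row 2 has {1,4,5,6}; col 3 has {3,5}; box has {1,3,5} → only 2 remains.
(2,4) = 3: row 2 has {1,2,4,5,6}; col 4 has {1,2,5,6}; box has {1,2,4,5,6} → only 3 remains.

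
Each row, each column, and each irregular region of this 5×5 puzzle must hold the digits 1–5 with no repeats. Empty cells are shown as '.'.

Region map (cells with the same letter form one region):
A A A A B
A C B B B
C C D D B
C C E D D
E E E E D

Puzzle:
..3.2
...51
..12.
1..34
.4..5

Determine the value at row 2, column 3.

4

row 2, column 3 = 4: row 2 has {1,5}; col 3 has {1,3}; region has {1,2,5} → only 4 remains.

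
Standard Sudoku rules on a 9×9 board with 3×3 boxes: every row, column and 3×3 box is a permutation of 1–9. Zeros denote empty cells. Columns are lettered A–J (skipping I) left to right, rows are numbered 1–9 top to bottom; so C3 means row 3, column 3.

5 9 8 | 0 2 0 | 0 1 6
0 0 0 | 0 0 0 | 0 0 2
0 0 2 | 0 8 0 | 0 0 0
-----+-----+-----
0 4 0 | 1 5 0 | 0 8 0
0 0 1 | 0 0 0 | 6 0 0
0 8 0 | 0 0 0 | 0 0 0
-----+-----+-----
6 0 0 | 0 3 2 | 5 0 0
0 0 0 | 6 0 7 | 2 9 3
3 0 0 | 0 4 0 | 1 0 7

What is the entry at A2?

J4 = 9: row 4 has {1,4,5,8}; col 9 has {2,3,6,7}; box has {6,8} → only 9 remains.
H7 = 4: row 7 has {2,3,5,6}; col 8 has {1,8,9}; box has {1,2,3,5,7,9} → only 4 remains.
J7 = 8: row 7 has {2,3,4,5,6}; col 9 has {2,3,6,7,9}; box has {1,2,3,4,5,7,9} → only 8 remains.
E8 = 1: row 8 has {2,3,6,7,9}; col 5 has {2,3,4,5,8}; box has {2,3,4,6,7} → only 1 remains.
H9 = 6: row 9 has {1,3,4,7}; col 8 has {1,4,8,9}; box has {1,2,3,4,5,7,8,9} → only 6 remains.
D7 = 9: row 7 has {2,3,4,5,6,8}; col 4 has {1,6}; box has {1,2,3,4,6,7} → only 9 remains.
B8 = 5: row 8 has {1,2,3,6,7,9}; col 2 has {4,8,9}; box has {3,6} → only 5 remains.
C8 = 4: row 8 has {1,2,3,5,6,7,9}; col 3 has {1,2,8}; box has {3,5,6} → only 4 remains.
B9 = 2: row 9 has {1,3,4,6,7}; col 2 has {4,5,8,9}; box has {3,4,5,6} → only 2 remains.
C9 = 9: row 9 has {1,2,3,4,6,7}; col 3 has {1,2,4,8}; box has {2,3,4,5,6} → only 9 remains.
C7 = 7: row 7 has {2,3,4,5,6,8,9}; col 3 has {1,2,4,8,9}; box has {2,3,4,5,6,9} → only 7 remains.
A8 = 8: row 8 has {1,2,3,4,5,6,7,9}; col 1 has {3,5,6}; box has {2,3,4,5,6,7,9} → only 8 remains.
B7 = 1: row 7 has {2,3,4,5,6,7,8,9}; col 2 has {2,4,5,8,9}; box has {2,3,4,5,6,7,8,9} → only 1 remains.
G2 = 8: in row 2, 8 can only go here (every other open cell in that row sees an 8).
A4 = 2: in row 4, 2 can only go here (every other open cell in that row sees a 2).
G4 = 7: in row 4, 7 can only go here (every other open cell in that row sees a 7).
D1 = 7: in row 1, 7 can only go here (every other open cell in that row sees a 7).
J6 = 1: in row 6, 1 can only go here (every other open cell in that row sees a 1).
C6 = 5: in column 3, 5 can only go here (every other open cell in that column sees a 5).
G3 = 9: in column 7, 9 can only go here (every other open cell in that column sees a 9).
C4 = 6: in box 4, 6 can only go here (every other open cell in that box sees a 6).
C2 = 3: row 2 has {2,8}; col 3 has {1,2,4,5,6,7,8,9}; box has {2,5,8,9} → only 3 remains.
F4 = 3: row 4 has {1,2,4,5,6,7,8,9}; col 6 has {2,7}; box has {1,5} → only 3 remains.
F1 = 4: row 1 has {1,2,5,6,7,8,9}; col 6 has {2,3,7}; box has {2,7,8} → only 4 remains.
G1 = 3: row 1 has {1,2,4,5,6,7,8,9}; col 7 has {1,2,5,6,7,8,9}; box has {1,2,6,8,9} → only 3 remains.
D2 = 5: row 2 has {2,3,8}; col 4 has {1,6,7,9}; box has {2,4,7,8} → only 5 remains.
H2 = 7: row 2 has {2,3,5,8}; col 8 has {1,4,6,8,9}; box has {1,2,3,6,8,9} → only 7 remains.
D3 = 3: row 3 has {2,8,9}; col 4 has {1,5,6,7,9}; box has {2,4,5,7,8} → only 3 remains.
H3 = 5: row 3 has {2,3,8,9}; col 8 has {1,4,6,7,8,9}; box has {1,2,3,6,7,8,9} → only 5 remains.
J3 = 4: row 3 has {2,3,5,8,9}; col 9 has {1,2,3,6,7,8,9}; box has {1,2,3,5,6,7,8,9} → only 4 remains.
J5 = 5: row 5 has {1,6}; col 9 has {1,2,3,4,6,7,8,9}; box has {1,6,7,8,9} → only 5 remains.
G6 = 4: row 6 has {1,5,8}; col 7 has {1,2,3,5,6,7,8,9}; box has {1,5,6,7,8,9} → only 4 remains.
D9 = 8: row 9 has {1,2,3,4,6,7,9}; col 4 has {1,3,5,6,7,9}; box has {1,2,3,4,6,7,9} → only 8 remains.
F9 = 5: row 9 has {1,2,3,4,6,7,8,9}; col 6 has {2,3,4,7}; box has {1,2,3,4,6,7,8,9} → only 5 remains.
B2 = 6: row 2 has {2,3,5,7,8}; col 2 has {1,2,4,5,8,9}; box has {2,3,5,8,9} → only 6 remains.
E2 = 9: row 2 has {2,3,5,6,7,8}; col 5 has {1,2,3,4,5,8}; box has {2,3,4,5,7,8} → only 9 remains.
F2 = 1: row 2 has {2,3,5,6,7,8,9}; col 6 has {2,3,4,5,7}; box has {2,3,4,5,7,8,9} → only 1 remains.
B3 = 7: row 3 has {2,3,4,5,8,9}; col 2 has {1,2,4,5,6,8,9}; box has {2,3,5,6,8,9} → only 7 remains.
F3 = 6: row 3 has {2,3,4,5,7,8,9}; col 6 has {1,2,3,4,5,7}; box has {1,2,3,4,5,7,8,9} → only 6 remains.
B5 = 3: row 5 has {1,5,6}; col 2 has {1,2,4,5,6,7,8,9}; box has {1,2,4,5,6,8} → only 3 remains.
E5 = 7: row 5 has {1,3,5,6}; col 5 has {1,2,3,4,5,8,9}; box has {1,3,5} → only 7 remains.
H5 = 2: row 5 has {1,3,5,6,7}; col 8 has {1,4,5,6,7,8,9}; box has {1,4,5,6,7,8,9} → only 2 remains.
D6 = 2: row 6 has {1,4,5,8}; col 4 has {1,3,5,6,7,8,9}; box has {1,3,5,7} → only 2 remains.
E6 = 6: row 6 has {1,2,4,5,8}; col 5 has {1,2,3,4,5,7,8,9}; box has {1,2,3,5,7} → only 6 remains.
F6 = 9: row 6 has {1,2,4,5,6,8}; col 6 has {1,2,3,4,5,6,7}; box has {1,2,3,5,6,7} → only 9 remains.
H6 = 3: row 6 has {1,2,4,5,6,8,9}; col 8 has {1,2,4,5,6,7,8,9}; box has {1,2,4,5,6,7,8,9} → only 3 remains.
A2 = 4: row 2 has {1,2,3,5,6,7,8,9}; col 1 has {2,3,5,6,8}; box has {2,3,5,6,7,8,9} → only 4 remains.

4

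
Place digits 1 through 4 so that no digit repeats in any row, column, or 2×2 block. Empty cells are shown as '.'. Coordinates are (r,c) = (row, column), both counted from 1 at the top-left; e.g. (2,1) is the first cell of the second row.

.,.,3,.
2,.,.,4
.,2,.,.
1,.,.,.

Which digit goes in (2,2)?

3

(1,1) = 4: row 1 has {3}; col 1 has {1,2}; box has {2} → only 4 remains.
(1,2) = 1: row 1 has {3,4}; col 2 has {2}; box has {2,4} → only 1 remains.
(1,4) = 2: row 1 has {1,3,4}; col 4 has {4}; box has {3,4} → only 2 remains.
(2,2) = 3: row 2 has {2,4}; col 2 has {1,2}; box has {1,2,4} → only 3 remains.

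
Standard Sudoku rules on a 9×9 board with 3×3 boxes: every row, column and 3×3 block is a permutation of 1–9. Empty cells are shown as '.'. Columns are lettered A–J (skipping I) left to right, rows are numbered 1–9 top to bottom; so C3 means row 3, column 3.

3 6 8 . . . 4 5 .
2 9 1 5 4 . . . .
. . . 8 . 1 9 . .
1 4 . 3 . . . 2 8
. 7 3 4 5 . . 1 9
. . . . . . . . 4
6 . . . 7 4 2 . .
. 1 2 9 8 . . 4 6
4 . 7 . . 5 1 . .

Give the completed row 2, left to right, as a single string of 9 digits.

B3 = 5 (sole candidate).
C3 = 4 (sole candidate).
A5 = 8 (sole candidate).
G5 = 6 (sole candidate).
B6 = 2 (sole candidate).
D7 = 1 (sole candidate).
A8 = 5 (sole candidate).
F8 = 3 (sole candidate).
G8 = 7 (sole candidate).
J9 = 3 (sole candidate).
J2 = 7: row 2 has {1,2,4,5,9}; col 9 has {3,4,6,8,9}; box has {4,5,9} → only 7 remains.
A3 = 7 (sole candidate).
J3 = 2 (sole candidate).
G4 = 5 (sole candidate).
F5 = 2 (sole candidate).
A6 = 9 (sole candidate).
G6 = 3 (sole candidate).
H6 = 7 (sole candidate).
C7 = 9 (sole candidate).
H7 = 8 (sole candidate).
J7 = 5 (sole candidate).
B9 = 8 (sole candidate).
H9 = 9 (sole candidate).
J1 = 1 (sole candidate).
F2 = 6: row 2 has {1,2,4,5,7,9}; col 6 has {1,2,3,4,5}; box has {1,4,5,8} → only 6 remains.
G2 = 8: row 2 has {1,2,4,5,6,7,9}; col 7 has {1,2,3,4,5,6,7,9}; box has {1,2,4,5,7,9} → only 8 remains.
H2 = 3: row 2 has {1,2,4,5,6,7,8,9}; col 8 has {1,2,4,5,7,8,9}; box has {1,2,4,5,7,8,9} → only 3 remains.

291546837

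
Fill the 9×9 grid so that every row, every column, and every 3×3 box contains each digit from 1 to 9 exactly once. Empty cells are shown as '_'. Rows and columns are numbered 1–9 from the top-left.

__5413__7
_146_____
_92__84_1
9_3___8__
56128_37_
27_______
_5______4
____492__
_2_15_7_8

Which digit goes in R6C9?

R1C2 = 8: row 1 has {1,3,4,5,7}; col 2 has {1,2,5,6,7,9}; box has {1,2,4,5,9} → only 8 remains.
R3C5 = 7: row 3 has {1,2,4,8,9}; col 5 has {1,4,5,8}; box has {1,3,4,6,8} → only 7 remains.
R4C2 = 4: row 4 has {3,8,9}; col 2 has {1,2,5,6,7,8,9}; box has {1,2,3,5,6,7,9} → only 4 remains.
R4C5 = 6: row 4 has {3,4,8,9}; col 5 has {1,4,5,7,8}; box has {2,8} → only 6 remains.
R5C6 = 4: row 5 has {1,2,3,5,6,7,8}; col 6 has {3,8,9}; box has {2,6,8} → only 4 remains.
R5C9 = 9: row 5 has {1,2,3,4,5,6,7,8}; col 9 has {1,4,7,8}; box has {3,7,8} → only 9 remains.
R6C3 = 8: row 6 has {2,7}; col 3 has {1,2,3,4,5}; box has {1,2,3,4,5,6,7,9} → only 8 remains.
R8C2 = 3: row 8 has {2,4,9}; col 2 has {1,2,4,5,6,7,8,9}; box has {2,5} → only 3 remains.
R9C6 = 6: row 9 has {1,2,5,7,8}; col 6 has {3,4,8,9}; box has {1,4,5,9} → only 6 remains.
R1C1 = 6: row 1 has {1,3,4,5,7,8}; col 1 has {2,5,9}; box has {1,2,4,5,8,9} → only 6 remains.
R1C7 = 9: row 1 has {1,3,4,5,6,7,8}; col 7 has {2,3,4,7,8}; box has {1,4,7} → only 9 remains.
R1C8 = 2: row 1 has {1,3,4,5,6,7,8,9}; col 8 has {7}; box has {1,4,7,9} → only 2 remains.
R2C7 = 5: row 2 has {1,4,6}; col 7 has {2,3,4,7,8,9}; box has {1,2,4,7,9} → only 5 remains.
R2C9 = 3: row 2 has {1,4,5,6}; col 9 has {1,4,7,8,9}; box has {1,2,4,5,7,9} → only 3 remains.
R3C1 = 3: row 3 has {1,2,4,7,8,9}; col 1 has {2,5,6,9}; box has {1,2,4,5,6,8,9} → only 3 remains.
R3C4 = 5: row 3 has {1,2,3,4,7,8,9}; col 4 has {1,2,4,6}; box has {1,3,4,6,7,8} → only 5 remains.
R3C8 = 6: row 3 has {1,2,3,4,5,7,8,9}; col 8 has {2,7}; box has {1,2,3,4,5,7,9} → only 6 remains.
R4C4 = 7: row 4 has {3,4,6,8,9}; col 4 has {1,2,4,5,6}; box has {2,4,6,8} → only 7 remains.
R8C4 = 8: row 8 has {2,3,4,9}; col 4 has {1,2,4,5,6,7}; box has {1,4,5,6,9} → only 8 remains.
R9C1 = 4: row 9 has {1,2,5,6,7,8}; col 1 has {2,3,5,6,9}; box has {2,3,5} → only 4 remains.
R9C3 = 9: row 9 has {1,2,4,5,6,7,8}; col 3 has {1,2,3,4,5,8}; box has {2,3,4,5} → only 9 remains.
R9C8 = 3: row 9 has {1,2,4,5,6,7,8,9}; col 8 has {2,6,7}; box has {2,4,7,8} → only 3 remains.
R2C1 = 7: row 2 has {1,3,4,5,6}; col 1 has {2,3,4,5,6,9}; box has {1,2,3,4,5,6,8,9} → only 7 remains.
R2C6 = 2: row 2 has {1,3,4,5,6,7}; col 6 has {3,4,6,8,9}; box has {1,3,4,5,6,7,8} → only 2 remains.
R2C8 = 8: row 2 has {1,2,3,4,5,6,7}; col 8 has {2,3,6,7}; box has {1,2,3,4,5,6,7,9} → only 8 remains.
R7C4 = 3: row 7 has {4,5}; col 4 has {1,2,4,5,6,7,8}; box has {1,4,5,6,8,9} → only 3 remains.
R7C5 = 2: row 7 has {3,4,5}; col 5 has {1,4,5,6,7,8}; box has {1,3,4,5,6,8,9} → only 2 remains.
R7C6 = 7: row 7 has {2,3,4,5}; col 6 has {2,3,4,6,8,9}; box has {1,2,3,4,5,6,8,9} → only 7 remains.
R8C1 = 1: row 8 has {2,3,4,8,9}; col 1 has {2,3,4,5,6,7,9}; box has {2,3,4,5,9} → only 1 remains.
R8C8 = 5: row 8 has {1,2,3,4,8,9}; col 8 has {2,3,6,7,8}; box has {2,3,4,7,8} → only 5 remains.
R8C9 = 6: row 8 has {1,2,3,4,5,8,9}; col 9 has {1,3,4,7,8,9}; box has {2,3,4,5,7,8} → only 6 remains.
R2C5 = 9: row 2 has {1,2,3,4,5,6,7,8}; col 5 has {1,2,4,5,6,7,8}; box has {1,2,3,4,5,6,7,8} → only 9 remains.
R4C8 = 1: row 4 has {3,4,6,7,8,9}; col 8 has {2,3,5,6,7,8}; box has {3,7,8,9} → only 1 remains.
R6C4 = 9: row 6 has {2,7,8}; col 4 has {1,2,3,4,5,6,7,8}; box has {2,4,6,7,8} → only 9 remains.
R6C5 = 3: row 6 has {2,7,8,9}; col 5 has {1,2,4,5,6,7,8,9}; box has {2,4,6,7,8,9} → only 3 remains.
R6C7 = 6: row 6 has {2,3,7,8,9}; col 7 has {2,3,4,5,7,8,9}; box has {1,3,7,8,9} → only 6 remains.
R6C8 = 4: row 6 has {2,3,6,7,8,9}; col 8 has {1,2,3,5,6,7,8}; box has {1,3,6,7,8,9} → only 4 remains.
R6C9 = 5: row 6 has {2,3,4,6,7,8,9}; col 9 has {1,3,4,6,7,8,9}; box has {1,3,4,6,7,8,9} → only 5 remains.

5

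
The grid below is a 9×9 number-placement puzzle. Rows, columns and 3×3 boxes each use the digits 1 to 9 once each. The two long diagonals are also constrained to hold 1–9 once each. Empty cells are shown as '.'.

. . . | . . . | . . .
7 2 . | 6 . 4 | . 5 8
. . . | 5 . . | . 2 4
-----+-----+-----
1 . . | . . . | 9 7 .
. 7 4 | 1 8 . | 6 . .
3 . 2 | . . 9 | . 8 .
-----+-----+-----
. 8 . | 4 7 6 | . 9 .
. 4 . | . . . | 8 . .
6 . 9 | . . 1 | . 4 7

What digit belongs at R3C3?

R4C4 = 3 (sole candidate).
R4C6 = 2 (sole candidate).
R4C9 = 5 (sole candidate).
R5C6 = 5 (sole candidate).
R5C8 = 3 (sole candidate).
R5C9 = 2 (sole candidate).
R6C4 = 7 (sole candidate).
R6C9 = 1 (sole candidate).
R7C9 = 3 (sole candidate).
R8C6 = 3 (sole candidate).
R8C9 = 6 (sole candidate).
R1C9 = 9 (sole candidate).
R4C2 = 6 (sole candidate).
R4C3 = 8 (sole candidate).
R4C5 = 4 (sole candidate).
R5C1 = 9 (sole candidate).
R6C2 = 5 (sole candidate).
R6C5 = 6 (sole candidate).
R6C7 = 4 (sole candidate).
R7C3 = 1 (sole candidate).
R7C7 = 5 (sole candidate).
R8C8 = 1 (sole candidate).
R9C2 = 3 (sole candidate).
R9C7 = 2 (sole candidate).
R1C1 = 4 (sole candidate).
R1C2 = 1 (sole candidate).
R1C8 = 6 (sole candidate).
R2C3 = 3 (sole candidate).
R2C7 = 1 (sole candidate).
R3C1 = 8 (sole candidate).
R3C2 = 9 (sole candidate).
R3C3 = 6: row 3 has {2,4,5,8,9}; col 3 has {1,2,3,4,8,9}; box has {1,2,3,4,7,8,9}; main diagonal has {1,2,3,4,5,7,8,9} → only 6 remains.

6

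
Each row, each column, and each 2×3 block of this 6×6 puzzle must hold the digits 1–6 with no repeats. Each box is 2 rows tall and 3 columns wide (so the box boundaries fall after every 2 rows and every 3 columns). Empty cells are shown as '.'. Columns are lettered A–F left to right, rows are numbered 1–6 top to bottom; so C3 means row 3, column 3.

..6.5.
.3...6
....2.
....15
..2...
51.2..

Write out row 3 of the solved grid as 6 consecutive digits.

651423

E2 = 4: row 2 has {3,6}; col 5 has {1,2,5}; box has {5,6} → only 4 remains.
D2 = 1: row 2 has {3,4,6}; col 4 has {2}; box has {4,5,6} → only 1 remains.
D1 = 3: row 1 has {5,6}; col 4 has {1,2}; box has {1,4,5,6} → only 3 remains.
F1 = 2: row 1 has {3,5,6}; col 6 has {5,6}; box has {1,3,4,5,6} → only 2 remains.
A2 = 2: row 2 has {1,3,4,6}; col 1 has {5}; box has {3,6} → only 2 remains.
C2 = 5: row 2 has {1,2,3,4,6}; col 3 has {2,6}; box has {2,3,6} → only 5 remains.
B1 = 4: row 1 has {2,3,5,6}; col 2 has {1,3}; box has {2,3,5,6} → only 4 remains.
B5 = 6: row 5 has {2}; col 2 has {1,3,4}; box has {1,2,5} → only 6 remains.
E5 = 3: row 5 has {2,6}; col 5 has {1,2,4,5}; box has {2} → only 3 remains.
E6 = 6: row 6 has {1,2,5}; col 5 has {1,2,3,4,5}; box has {2,3} → only 6 remains.
F6 = 4: row 6 has {1,2,5,6}; col 6 has {2,5,6}; box has {2,3,6} → only 4 remains.
A1 = 1: row 1 has {2,3,4,5,6}; col 1 has {2,5}; box has {2,3,4,5,6} → only 1 remains.
B3 = 5: row 3 has {2}; col 2 has {1,3,4,6}; box has {} → only 5 remains.
F3 = 3: row 3 has {2,5}; col 6 has {2,4,5,6}; box has {1,2,5} → only 3 remains.
B4 = 2: row 4 has {1,5}; col 2 has {1,3,4,5,6}; box has {5} → only 2 remains.
A5 = 4: row 5 has {2,3,6}; col 1 has {1,2,5}; box has {1,2,5,6} → only 4 remains.
D5 = 5: row 5 has {2,3,4,6}; col 4 has {1,2,3}; box has {2,3,4,6} → only 5 remains.
F5 = 1: row 5 has {2,3,4,5,6}; col 6 has {2,3,4,5,6}; box has {2,3,4,5,6} → only 1 remains.
C6 = 3: row 6 has {1,2,4,5,6}; col 3 has {2,5,6}; box has {1,2,4,5,6} → only 3 remains.
A3 = 6: row 3 has {2,3,5}; col 1 has {1,2,4,5}; box has {2,5} → only 6 remains.
D3 = 4: row 3 has {2,3,5,6}; col 4 has {1,2,3,5}; box has {1,2,3,5} → only 4 remains.
A4 = 3: row 4 has {1,2,5}; col 1 has {1,2,4,5,6}; box has {2,5,6} → only 3 remains.
C4 = 4: row 4 has {1,2,3,5}; col 3 has {2,3,5,6}; box has {2,3,5,6} → only 4 remains.
D4 = 6: row 4 has {1,2,3,4,5}; col 4 has {1,2,3,4,5}; box has {1,2,3,4,5} → only 6 remains.
C3 = 1: row 3 has {2,3,4,5,6}; col 3 has {2,3,4,5,6}; box has {2,3,4,5,6} → only 1 remains.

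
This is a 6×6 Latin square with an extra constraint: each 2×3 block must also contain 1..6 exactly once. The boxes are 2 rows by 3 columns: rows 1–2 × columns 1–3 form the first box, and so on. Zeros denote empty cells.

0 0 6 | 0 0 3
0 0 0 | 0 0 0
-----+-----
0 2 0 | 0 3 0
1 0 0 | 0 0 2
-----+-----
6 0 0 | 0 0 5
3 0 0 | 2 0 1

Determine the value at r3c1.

4

r5c5 = 4: row 5 has {5,6}; col 5 has {3}; box has {1,2,5} → only 4 remains.
r6c5 = 6: row 6 has {1,2,3}; col 5 has {3,4}; box has {1,2,4,5} → only 6 remains.
r4c5 = 5: row 4 has {1,2}; col 5 has {3,4,6}; box has {2,3} → only 5 remains.
r5c2 = 1: row 5 has {4,5,6}; col 2 has {2}; box has {3,6} → only 1 remains.
r5c3 = 2: row 5 has {1,4,5,6}; col 3 has {6}; box has {1,3,6} → only 2 remains.
r5c4 = 3: row 5 has {1,2,4,5,6}; col 4 has {2}; box has {1,2,4,5,6} → only 3 remains.
r3c4 = 1: in row 3, 1 can only go here (every other open cell in that row sees a 1).
r1c5 = 1: in row 1, 1 can only go here (every other open cell in that row sees a 1).
r2c5 = 2: row 2 has {}; col 5 has {1,3,4,5,6}; box has {1,3} → only 2 remains.
r1c1 = 2: in row 1, 2 can only go here (every other open cell in that row sees a 2).
r2c3 = 1: in row 2, 1 can only go here (every other open cell in that row sees a 1).
r2c2 = 3: in row 2, 3 can only go here (every other open cell in that row sees a 3).
r3c6 = 6: in row 3, 6 can only go here (every other open cell in that row sees a 6).
r2c6 = 4: row 2 has {1,2,3}; col 6 has {1,2,3,5,6}; box has {1,2,3} → only 4 remains.
r4c4 = 4: row 4 has {1,2,5}; col 4 has {1,2,3}; box has {1,2,3,5,6} → only 4 remains.
r1c4 = 5: row 1 has {1,2,3,6}; col 4 has {1,2,3,4}; box has {1,2,3,4} → only 5 remains.
r2c1 = 5: row 2 has {1,2,3,4}; col 1 has {1,2,3,6}; box has {1,2,3,6} → only 5 remains.
r2c4 = 6: row 2 has {1,2,3,4,5}; col 4 has {1,2,3,4,5}; box has {1,2,3,4,5} → only 6 remains.
r3c1 = 4: row 3 has {1,2,3,6}; col 1 has {1,2,3,5,6}; box has {1,2} → only 4 remains.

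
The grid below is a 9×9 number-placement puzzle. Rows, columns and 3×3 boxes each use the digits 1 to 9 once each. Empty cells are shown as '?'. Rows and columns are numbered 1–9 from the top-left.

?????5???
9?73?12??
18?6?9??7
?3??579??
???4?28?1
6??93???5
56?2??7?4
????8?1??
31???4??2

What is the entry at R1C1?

R2C5 = 4 (sole candidate).
R3C5 = 2 (sole candidate).
R4C9 = 6 (sole candidate).
R5C1 = 7 (sole candidate).
R5C5 = 6 (sole candidate).
R5C8 = 3 (sole candidate).
R6C6 = 8 (sole candidate).
R6C7 = 4 (sole candidate).
R7C6 = 3 (sole candidate).
R8C6 = 6 (sole candidate).
R1C5 = 7 (sole candidate).
R2C2 = 5 (sole candidate).
R2C9 = 8 (sole candidate).
R4C4 = 1 (sole candidate).
R4C8 = 2 (sole candidate).
R5C2 = 9 (sole candidate).
R5C3 = 5 (sole candidate).
R6C2 = 2 (sole candidate).
R6C3 = 1 (sole candidate).
R6C8 = 7 (sole candidate).
R9C5 = 9 (sole candidate).
R1C2 = 4 (sole candidate).
R1C4 = 8 (sole candidate).
R2C8 = 6 (sole candidate).
R3C3 = 3 (sole candidate).
R3C7 = 5 (sole candidate).
R3C8 = 4 (sole candidate).
R7C5 = 1 (sole candidate).
R8C2 = 7 (sole candidate).
R8C4 = 5 (sole candidate).
R8C8 = 9 (sole candidate).
R8C9 = 3 (sole candidate).
R9C3 = 8 (sole candidate).
R9C4 = 7 (sole candidate).
R9C7 = 6 (sole candidate).
R9C8 = 5 (sole candidate).
R1C1 = 2: row 1 has {4,5,7,8}; col 1 has {1,3,5,6,7,9}; box has {1,3,4,5,7,8,9} → only 2 remains.

2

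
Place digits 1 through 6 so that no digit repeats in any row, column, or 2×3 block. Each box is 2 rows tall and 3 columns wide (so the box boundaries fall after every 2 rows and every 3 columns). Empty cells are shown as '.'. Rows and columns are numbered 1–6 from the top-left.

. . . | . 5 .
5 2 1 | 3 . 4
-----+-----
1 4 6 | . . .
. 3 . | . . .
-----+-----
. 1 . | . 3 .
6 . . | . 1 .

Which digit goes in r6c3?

r1c2 = 6 (sole candidate).
r2c5 = 6 (sole candidate).
r3c5 = 2 (sole candidate).
r4c1 = 2 (sole candidate).
r4c3 = 5 (sole candidate).
r4c5 = 4 (sole candidate).
r5c1 = 4 (sole candidate).
r5c3 = 2 (sole candidate).
r6c2 = 5 (sole candidate).
r6c3 = 3: row 6 has {1,5,6}; col 3 has {1,2,5,6}; box has {1,2,4,5,6} → only 3 remains.

3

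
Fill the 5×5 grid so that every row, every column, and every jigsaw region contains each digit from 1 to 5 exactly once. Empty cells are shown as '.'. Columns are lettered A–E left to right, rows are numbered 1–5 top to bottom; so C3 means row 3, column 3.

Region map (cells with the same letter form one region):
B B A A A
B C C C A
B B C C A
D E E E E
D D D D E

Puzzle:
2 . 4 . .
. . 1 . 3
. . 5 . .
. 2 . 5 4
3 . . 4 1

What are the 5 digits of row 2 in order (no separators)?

D1 = 1 (sole candidate).
E1 = 5 (sole candidate).
B2 = 4: row 2 has {1,3}; col 2 has {2}; region has {1,5} → only 4 remains.
D2 = 2: row 2 has {1,3,4}; col 4 has {1,4,5}; region has {1,4,5} → only 2 remains.
D3 = 3 (sole candidate).
E3 = 2 (sole candidate).
A4 = 1 (sole candidate).
C4 = 3 (sole candidate).
B5 = 5 (sole candidate).
C5 = 2 (sole candidate).
B1 = 3 (sole candidate).
A2 = 5: row 2 has {1,2,3,4}; col 1 has {1,2,3}; region has {2,3} → only 5 remains.

54123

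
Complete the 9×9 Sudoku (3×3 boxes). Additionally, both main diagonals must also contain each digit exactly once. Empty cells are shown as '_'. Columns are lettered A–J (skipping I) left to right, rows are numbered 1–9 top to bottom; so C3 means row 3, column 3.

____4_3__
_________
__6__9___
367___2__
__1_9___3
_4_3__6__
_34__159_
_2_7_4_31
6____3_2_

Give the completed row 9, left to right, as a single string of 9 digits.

G8 = 8: row 8 has {1,2,3,4,7}; col 7 has {2,3,5,6}; box has {1,2,3,5,9} → only 8 remains.
E3 = 3: in row 3, 3 can only go here (every other open cell in that row sees a 3).
C2 = 3: in row 2, 3 can only go here (every other open cell in that row sees a 3).
J4 = 9: in row 4, 9 can only go here (every other open cell in that row sees a 9).
E8 = 6: in row 8, 6 can only go here (every other open cell in that row sees a 6).
J7 = 6: in row 7, 6 can only go here (every other open cell in that row sees a 6).
A7 = 7: in row 7, 7 can only go here (every other open cell in that row sees a 7).
B9 = 1: in row 9, 1 can only go here (every other open cell in that row sees a 1).
B1 = 9: in column 2, 9 can only go here (every other open cell in that column sees a 9).
G2 = 9: in row 2, 9 can only go here (every other open cell in that row sees a 9).
D9 = 9: in column 4, 9 can only go here (every other open cell in that column sees a 9).
G3 = 1: in column 7, 1 can only go here (every other open cell in that column sees a 1).
H1 = 6: in column 8, 6 can only go here (every other open cell in that column sees a 6).
C9 = 8: in box 7, 8 can only go here (every other open cell in that box sees an 8).
E9 = 5: row 9 has {1,2,3,6,8,9}; col 5 has {3,4,6,9}; box has {1,3,4,6,7,9} → only 5 remains.
Singles propagation stalls; G9 is still open with candidates {4,7}.
  Try G9 = 7: this forces G5=4, J9=4; then row 4 has no cell left for 4 — contradiction.
So G9 = 4.
G5 = 7 (sole candidate).
J9 = 7: row 9 has {1,2,3,4,5,6,8,9}; col 9 has {1,3,6,9}; box has {1,2,3,4,5,6,8,9}; main diagonal has {3,5,6,9} → only 7 remains.

618953427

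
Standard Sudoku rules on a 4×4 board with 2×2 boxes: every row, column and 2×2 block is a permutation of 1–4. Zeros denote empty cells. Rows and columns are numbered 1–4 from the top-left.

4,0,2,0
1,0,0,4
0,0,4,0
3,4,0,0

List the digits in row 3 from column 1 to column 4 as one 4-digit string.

R1C2 = 3: row 1 has {2,4}; col 2 has {4}; box has {1,4} → only 3 remains.
R1C4 = 1: row 1 has {2,3,4}; col 4 has {4}; box has {2,4} → only 1 remains.
R2C2 = 2: row 2 has {1,4}; col 2 has {3,4}; box has {1,3,4} → only 2 remains.
R2C3 = 3: row 2 has {1,2,4}; col 3 has {2,4}; box has {1,2,4} → only 3 remains.
R3C1 = 2: row 3 has {4}; col 1 has {1,3,4}; box has {3,4} → only 2 remains.
R3C2 = 1: row 3 has {2,4}; col 2 has {2,3,4}; box has {2,3,4} → only 1 remains.
R3C4 = 3: row 3 has {1,2,4}; col 4 has {1,4}; box has {4} → only 3 remains.

2143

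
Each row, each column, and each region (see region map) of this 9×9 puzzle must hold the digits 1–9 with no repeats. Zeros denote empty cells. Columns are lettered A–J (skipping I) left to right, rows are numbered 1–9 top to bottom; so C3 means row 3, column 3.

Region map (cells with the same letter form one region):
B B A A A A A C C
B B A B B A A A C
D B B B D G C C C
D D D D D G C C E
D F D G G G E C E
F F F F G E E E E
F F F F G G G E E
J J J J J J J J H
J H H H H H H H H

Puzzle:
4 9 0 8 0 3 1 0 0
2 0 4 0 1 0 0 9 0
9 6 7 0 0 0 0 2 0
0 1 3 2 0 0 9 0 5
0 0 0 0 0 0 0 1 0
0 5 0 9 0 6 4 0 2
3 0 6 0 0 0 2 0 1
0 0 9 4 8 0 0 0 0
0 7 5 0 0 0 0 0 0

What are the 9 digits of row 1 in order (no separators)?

492853167

C1 = 2: row 1 has {1,3,4,8,9}; col 3 has {3,4,5,6,7,9}; region has {1,3,4,8,9} → only 2 remains.
C5 = 8: row 5 has {1}; col 3 has {2,3,4,5,6,7,9}; region has {1,2,3,9} → only 8 remains.
C6 = 1: row 6 has {2,4,5,6,9}; col 3 has {2,3,4,5,6,7,8,9}; region has {3,5,6,9} → only 1 remains.
D7 = 7: row 7 has {1,2,3,6}; col 4 has {2,4,8,9}; region has {1,3,5,6,9} → only 7 remains.
H7 = 8: row 7 has {1,2,3,6,7}; col 8 has {1,2,9}; region has {1,2,4,5,6} → only 8 remains.
A6 = 8: row 6 has {1,2,4,5,6,9}; col 1 has {2,3,4,9}; region has {1,3,5,6,7,9} → only 8 remains.
B7 = 4: row 7 has {1,2,3,6,7,8}; col 2 has {1,5,6,7,9}; region has {1,3,5,6,7,8,9} → only 4 remains.
B5 = 2: row 5 has {1,8}; col 2 has {1,4,5,6,7,9}; region has {1,3,4,5,6,7,8,9} → only 2 remains.
B8 = 3: row 8 has {4,8,9}; col 2 has {1,2,4,5,6,7,9}; region has {4,8,9} → only 3 remains.
J8 = 6: row 8 has {3,4,8,9}; col 9 has {1,2,5}; region has {5,7} → only 6 remains.
J1 = 7: row 1 has {1,2,3,4,8,9}; col 9 has {1,2,5,6}; region has {1,2,9} → only 7 remains.
B2 = 8: row 2 has {1,2,4,9}; col 2 has {1,2,3,4,5,6,7,9}; region has {1,2,4,6,7,9} → only 8 remains.
J2 = 3: row 2 has {1,2,4,8,9}; col 9 has {1,2,5,6,7}; region has {1,2,7,9} → only 3 remains.
J5 = 9: row 5 has {1,2,8}; col 9 has {1,2,3,5,6,7}; region has {1,2,4,5,6,8} → only 9 remains.
D2 = 5: row 2 has {1,2,3,4,8,9}; col 4 has {2,4,7,8,9}; region has {1,2,4,6,7,8,9} → only 5 remains.
F2 = 7: row 2 has {1,2,3,4,5,8,9}; col 6 has {3,6}; region has {1,2,3,4,8,9} → only 7 remains.
G2 = 6: row 2 has {1,2,3,4,5,7,8,9}; col 7 has {1,2,4,9}; region has {1,2,3,4,7,8,9} → only 6 remains.
D3 = 3: row 3 has {2,6,7,9}; col 4 has {2,4,5,7,8,9}; region has {1,2,4,5,6,7,8,9} → only 3 remains.
D5 = 6: row 5 has {1,2,8,9}; col 4 has {2,3,4,5,7,8,9}; region has {2} → only 6 remains.
D9 = 1: row 9 has {5,7}; col 4 has {2,3,4,5,6,7,8,9}; region has {5,6,7} → only 1 remains.
E1 = 5: row 1 has {1,2,3,4,7,8,9}; col 5 has {1,8}; region has {1,2,3,4,6,7,8,9} → only 5 remains.
H1 = 6: row 1 has {1,2,3,4,5,7,8,9}; col 8 has {1,2,8,9}; region has {1,2,3,7,9} → only 6 remains.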